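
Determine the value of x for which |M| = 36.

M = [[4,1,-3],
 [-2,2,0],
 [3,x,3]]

Expanding along the row containing x, det(M) is linear in x: det(M) = (6)·x + (48).
Set (6)·x + (48) = 36  ⇒  (6)·x = -12  ⇒  x = -2.

x = -2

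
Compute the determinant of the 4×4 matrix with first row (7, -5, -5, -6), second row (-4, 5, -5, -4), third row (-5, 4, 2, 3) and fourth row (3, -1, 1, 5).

Expand along row 1:
  + (7) · M_11   where M_11 = det([5 -5 -4; 4 2 3; -1 1 5]) = 126
  − (-5) · M_12   where M_12 = det([-4 -5 -4; -5 2 3; 3 1 5]) = -154
  + (-5) · M_13   where M_13 = det([-4 5 -4; -5 4 3; 3 -1 5]) = 106
  − (-6) · M_14   where M_14 = det([-4 5 -5; -5 4 2; 3 -1 1]) = 66
det = (+1)·(7)·(126) + (-1)·(-5)·(-154) + (+1)·(-5)·(106) + (-1)·(-6)·(66) = -22

-22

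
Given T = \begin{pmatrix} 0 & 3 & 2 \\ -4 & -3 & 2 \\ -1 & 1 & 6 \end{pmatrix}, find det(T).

det(T) = 52

Expand along row 1:
  − 3 · |-4 2; -1 6| = −3·(-24 − (-2)) = 66
  + 2 · |-4 -3; -1 1| = 2·(-4 − 3) = -14
Sum: (66) + (-14) = 52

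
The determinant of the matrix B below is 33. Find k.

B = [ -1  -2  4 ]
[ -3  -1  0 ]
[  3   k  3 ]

Expanding along the row containing k, det(B) is linear in k: det(B) = (-12)·k + (-3).
Set (-12)·k + (-3) = 33  ⇒  (-12)·k = 36  ⇒  k = -3.

-3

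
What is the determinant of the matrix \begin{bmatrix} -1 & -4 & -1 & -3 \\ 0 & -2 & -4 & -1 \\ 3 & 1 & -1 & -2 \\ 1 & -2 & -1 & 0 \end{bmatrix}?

Expand along row 2 (it has 1 zero):
  + (-2) · M_22   where M_22 = det([-1 -1 -3; 3 -1 -2; 1 -1 0]) = 10
  − (-4) · M_23   where M_23 = det([-1 -4 -3; 3 1 -2; 1 -2 0]) = 33
  + (-1) · M_24   where M_24 = det([-1 -4 -1; 3 1 -1; 1 -2 -1]) = 2
det = (+1)·(-2)·(10) + (-1)·(-4)·(33) + (+1)·(-1)·(2) = 110

110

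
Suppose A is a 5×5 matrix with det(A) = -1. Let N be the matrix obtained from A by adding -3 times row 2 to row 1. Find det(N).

det(N) = -1

Adding a multiple of one row to another leaves the determinant unchanged.
det(N) = (1)·(-1) = -1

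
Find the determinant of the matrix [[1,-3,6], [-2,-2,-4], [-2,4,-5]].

The determinant is -40.

Expand along column 1:
  + 1 · |-2 -4; 4 -5| = 1·(10 − (-16)) = 26
  − (-2) · |-3 6; 4 -5| = −(-2)·(15 − 24) = -18
  + (-2) · |-3 6; -2 -4| = (-2)·(12 − (-12)) = -48
Sum: (26) + (-18) + (-48) = -40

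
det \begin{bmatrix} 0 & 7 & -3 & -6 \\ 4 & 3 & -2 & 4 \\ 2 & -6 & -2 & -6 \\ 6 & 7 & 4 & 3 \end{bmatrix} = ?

-3362

Expand along row 1 (it has 1 zero):
  − (7) · M_12   where M_12 = det([4 -2 4; 2 -2 -6; 6 4 3]) = 236
  + (-3) · M_13   where M_13 = det([4 3 4; 2 -6 -6; 6 7 3]) = 170
  − (-6) · M_14   where M_14 = det([4 3 -2; 2 -6 -2; 6 7 4]) = -200
det = (-1)·(7)·(236) + (+1)·(-3)·(170) + (-1)·(-6)·(-200) = -3362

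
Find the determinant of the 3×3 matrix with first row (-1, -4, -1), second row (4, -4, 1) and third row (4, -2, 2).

Expand along row 1:
  + (-1) · |-4 1; -2 2| = (-1)·(-8 − (-2)) = 6
  − (-4) · |4 1; 4 2| = −(-4)·(8 − 4) = 16
  + (-1) · |4 -4; 4 -2| = (-1)·(-8 − (-16)) = -8
Sum: (6) + (16) + (-8) = 14

14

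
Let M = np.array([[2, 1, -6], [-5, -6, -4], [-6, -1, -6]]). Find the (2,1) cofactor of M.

Delete row 2 and column 1; the remaining 2×2 submatrix is [1 -6; -1 -6].
Its determinant is 1·(-6) − (-6)·(-1) = -12.
The cofactor carries sign (−1)^(2+1) = −1, so C_{2,1} = −(-12) = 12.

12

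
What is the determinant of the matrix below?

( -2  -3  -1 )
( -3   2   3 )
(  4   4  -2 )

Expand along column 1:
  + (-2) · |2 3; 4 -2| = (-2)·(-4 − 12) = 32
  − (-3) · |-3 -1; 4 -2| = −(-3)·(6 − (-4)) = 30
  + 4 · |-3 -1; 2 3| = 4·(-9 − (-2)) = -28
Sum: (32) + (30) + (-28) = 34

34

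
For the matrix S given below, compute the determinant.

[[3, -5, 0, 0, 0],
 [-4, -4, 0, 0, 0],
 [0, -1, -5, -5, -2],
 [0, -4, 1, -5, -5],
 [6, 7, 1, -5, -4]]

S is block lower-triangular with a 2×2 block and a 3×3 block on the diagonal, so its determinant equals the product of the determinants of the diagonal blocks.
det of the 2×2 block = -32
det of the 3×3 block = 30
det = (-32)·(30) = -960

|S| = -960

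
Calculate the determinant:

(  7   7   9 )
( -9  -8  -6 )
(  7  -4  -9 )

Expand along row 1:
  + 7 · |-8 -6; -4 -9| = 7·(72 − 24) = 336
  − 7 · |-9 -6; 7 -9| = −7·(81 − (-42)) = -861
  + 9 · |-9 -8; 7 -4| = 9·(36 − (-56)) = 828
Sum: (336) + (-861) + (828) = 303

The determinant is 303.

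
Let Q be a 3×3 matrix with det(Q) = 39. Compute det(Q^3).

59319

det(Q^3) = (det Q)^3 = (39)^3 = 59319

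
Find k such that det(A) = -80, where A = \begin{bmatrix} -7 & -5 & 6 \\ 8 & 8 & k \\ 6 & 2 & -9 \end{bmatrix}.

Expanding along the column containing k, det(A) is linear in k: det(A) = (-16)·k + (-48).
Set (-16)·k + (-48) = -80  ⇒  (-16)·k = -32  ⇒  k = 2.

k = 2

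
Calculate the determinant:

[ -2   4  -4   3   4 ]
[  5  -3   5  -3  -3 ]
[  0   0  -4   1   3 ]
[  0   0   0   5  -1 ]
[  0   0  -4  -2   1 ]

The matrix is block upper-triangular with a 2×2 block and a 3×3 block on the diagonal, so its determinant equals the product of the determinants of the diagonal blocks.
det of the 2×2 block = -14
det of the 3×3 block = 52
det = (-14)·(52) = -728

-728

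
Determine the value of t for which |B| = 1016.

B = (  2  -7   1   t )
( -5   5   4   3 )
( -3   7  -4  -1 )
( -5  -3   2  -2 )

-5

Expanding along the row containing t, det(B) is linear in t: det(B) = (-296)·t + (-464).
Set (-296)·t + (-464) = 1016  ⇒  (-296)·t = 1480  ⇒  t = -5.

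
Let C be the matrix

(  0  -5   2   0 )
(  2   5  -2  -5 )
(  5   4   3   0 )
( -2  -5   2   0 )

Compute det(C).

-230

Expand along column 4 (it has 3 zeros):
  + (-5) · M_24   where M_24 = det([0 -5 2; 5 4 3; -2 -5 2]) = 46
det = (+1)·(-5)·(46) = -230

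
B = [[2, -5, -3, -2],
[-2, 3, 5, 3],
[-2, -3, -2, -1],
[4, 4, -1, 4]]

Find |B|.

Expand along row 1:
  + (2) · M_11   where M_11 = det([3 5 3; -3 -2 -1; 4 -1 4]) = 46
  − (-5) · M_12   where M_12 = det([-2 5 3; -2 -2 -1; 4 -1 4]) = 68
  + (-3) · M_13   where M_13 = det([-2 3 3; -2 -3 -1; 4 4 4]) = 40
  − (-2) · M_14   where M_14 = det([-2 3 5; -2 -3 -2; 4 4 -1]) = -32
det = (+1)·(2)·(46) + (-1)·(-5)·(68) + (+1)·(-3)·(40) + (-1)·(-2)·(-32) = 248

248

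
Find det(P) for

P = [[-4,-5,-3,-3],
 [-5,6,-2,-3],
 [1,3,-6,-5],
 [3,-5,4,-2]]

Expand along row 1:
  + (-4) · M_11   where M_11 = det([6 -2 -3; 3 -6 -5; -5 4 -2]) = 184
  − (-5) · M_12   where M_12 = det([-5 -2 -3; 1 -6 -5; 3 4 -2]) = -200
  + (-3) · M_13   where M_13 = det([-5 6 -3; 1 3 -5; 3 -5 -2]) = 119
  − (-3) · M_14   where M_14 = det([-5 6 -2; 1 3 -6; 3 -5 4]) = -14
det = (+1)·(-4)·(184) + (-1)·(-5)·(-200) + (+1)·(-3)·(119) + (-1)·(-3)·(-14) = -2135

-2135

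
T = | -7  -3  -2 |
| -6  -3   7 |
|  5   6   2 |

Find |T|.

Expand along column 1:
  + (-7) · |-3 7; 6 2| = (-7)·(-6 − 42) = 336
  − (-6) · |-3 -2; 6 2| = −(-6)·(-6 − (-12)) = 36
  + 5 · |-3 -2; -3 7| = 5·(-21 − 6) = -135
Sum: (336) + (36) + (-135) = 237

237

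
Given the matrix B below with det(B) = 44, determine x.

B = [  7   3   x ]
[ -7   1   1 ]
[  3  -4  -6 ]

Expanding along the column containing x, det(B) is linear in x: det(B) = (25)·x + (-131).
Set (25)·x + (-131) = 44  ⇒  (25)·x = 175  ⇒  x = 7.

x = 7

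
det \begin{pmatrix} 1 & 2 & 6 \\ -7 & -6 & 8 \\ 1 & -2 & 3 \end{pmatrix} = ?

176

Expand along row 1:
  + 1 · |-6 8; -2 3| = 1·(-18 − (-16)) = -2
  − 2 · |-7 8; 1 3| = −2·(-21 − 8) = 58
  + 6 · |-7 -6; 1 -2| = 6·(14 − (-6)) = 120
Sum: (-2) + (58) + (120) = 176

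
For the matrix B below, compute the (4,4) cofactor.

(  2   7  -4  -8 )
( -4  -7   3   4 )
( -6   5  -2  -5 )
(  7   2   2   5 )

Delete row 4 and column 4; the remaining 3×3 submatrix is [2 7 -4; -4 -7 3; -6 5 -2].
Its determinant is 64.
The cofactor carries sign (−1)^(4+4) = +1, so C_{4,4} = +(64) = 64.

The cofactor is 64.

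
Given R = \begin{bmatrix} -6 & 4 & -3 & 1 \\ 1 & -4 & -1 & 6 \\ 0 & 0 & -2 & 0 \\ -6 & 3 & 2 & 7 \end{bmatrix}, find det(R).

Expand along row 3 (it has 3 zeros):
  + (-2) · M_33   where M_33 = det([-6 4 1; 1 -4 6; -6 3 7]) = 83
det = (+1)·(-2)·(83) = -166

|R| = -166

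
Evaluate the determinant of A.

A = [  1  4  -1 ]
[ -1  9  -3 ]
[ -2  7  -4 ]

Expand along row 1:
  + 1 · |9 -3; 7 -4| = 1·(-36 − (-21)) = -15
  − 4 · |-1 -3; -2 -4| = −4·(4 − 6) = 8
  + (-1) · |-1 9; -2 7| = (-1)·(-7 − (-18)) = -11
Sum: (-15) + (8) + (-11) = -18

The determinant is -18.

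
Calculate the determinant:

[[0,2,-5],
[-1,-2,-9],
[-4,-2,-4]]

The determinant is 94.

Expand along row 1:
  − 2 · |-1 -9; -4 -4| = −2·(4 − 36) = 64
  + (-5) · |-1 -2; -4 -2| = (-5)·(2 − 8) = 30
Sum: (64) + (30) = 94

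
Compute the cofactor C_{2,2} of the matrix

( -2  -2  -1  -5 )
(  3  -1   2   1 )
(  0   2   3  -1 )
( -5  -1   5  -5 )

Delete row 2 and column 2; the remaining 3×3 submatrix is [-2 -1 -5; 0 3 -1; -5 5 -5].
Its determinant is -60.
The cofactor carries sign (−1)^(2+2) = +1, so C_{2,2} = +(-60) = -60.

-60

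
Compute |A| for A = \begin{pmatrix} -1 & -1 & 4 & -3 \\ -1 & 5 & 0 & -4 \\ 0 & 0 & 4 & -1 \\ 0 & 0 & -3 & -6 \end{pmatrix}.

A is block upper-triangular with a 2×2 block and a 2×2 block on the diagonal, so its determinant equals the product of the determinants of the diagonal blocks.
det of the 2×2 block = -6
det of the 2×2 block = -27
det = (-6)·(-27) = 162

162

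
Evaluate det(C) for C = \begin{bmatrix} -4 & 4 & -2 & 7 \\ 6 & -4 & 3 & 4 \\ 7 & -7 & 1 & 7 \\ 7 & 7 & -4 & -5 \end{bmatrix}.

Expand along row 1:
  + (-4) · M_11   where M_11 = det([-4 3 4; -7 1 7; 7 -4 -5]) = 34
  − (4) · M_12   where M_12 = det([6 3 4; 7 1 7; 7 -4 -5]) = 250
  + (-2) · M_13   where M_13 = det([6 -4 4; 7 -7 7; 7 7 -5]) = -28
  − (7) · M_14   where M_14 = det([6 -4 3; 7 -7 1; 7 7 -4]) = 280
det = (+1)·(-4)·(34) + (-1)·(4)·(250) + (+1)·(-2)·(-28) + (-1)·(7)·(280) = -3040

-3040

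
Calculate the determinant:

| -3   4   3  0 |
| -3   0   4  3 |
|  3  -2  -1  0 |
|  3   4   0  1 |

The determinant is 120.

Expand along column 4 (it has 2 zeros):
  + (3) · M_24   where M_24 = det([-3 4 3; 3 -2 -1; 3 4 0]) = 30
  + (1) · M_44   where M_44 = det([-3 4 3; -3 0 4; 3 -2 -1]) = 30
det = (+1)·(3)·(30) + (+1)·(1)·(30) = 120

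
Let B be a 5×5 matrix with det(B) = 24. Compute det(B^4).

det(B^4) = (det B)^4 = (24)^4 = 331776

The determinant is 331776.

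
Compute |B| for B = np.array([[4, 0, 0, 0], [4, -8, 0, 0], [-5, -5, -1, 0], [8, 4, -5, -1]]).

|B| = -32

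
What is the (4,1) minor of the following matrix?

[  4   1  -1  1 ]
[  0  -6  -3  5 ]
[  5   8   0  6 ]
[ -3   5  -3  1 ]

The minor is -70.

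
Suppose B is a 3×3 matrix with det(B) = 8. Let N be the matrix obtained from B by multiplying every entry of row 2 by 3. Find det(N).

|N| = 24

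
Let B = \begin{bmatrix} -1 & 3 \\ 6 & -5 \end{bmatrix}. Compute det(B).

det(B) = (-1)·(-5) − 3·6 = 5 − 18 = -13

The determinant is -13.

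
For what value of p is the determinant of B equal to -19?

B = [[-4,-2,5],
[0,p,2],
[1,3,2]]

Expanding along the column containing p, det(B) is linear in p: det(B) = (-13)·p + (20).
Set (-13)·p + (20) = -19  ⇒  (-13)·p = -39  ⇒  p = 3.

3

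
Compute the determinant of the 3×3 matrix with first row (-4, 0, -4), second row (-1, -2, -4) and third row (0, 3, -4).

The determinant is -68.

Expand along column 1:
  + (-4) · |-2 -4; 3 -4| = (-4)·(8 − (-12)) = -80
  − (-1) · |0 -4; 3 -4| = −(-1)·(0 − (-12)) = 12
Sum: (-80) + (12) = -68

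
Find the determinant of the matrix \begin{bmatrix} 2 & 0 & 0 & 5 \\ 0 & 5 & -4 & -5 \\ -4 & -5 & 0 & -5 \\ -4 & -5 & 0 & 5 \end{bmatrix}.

Expand along column 3 (it has 3 zeros):
  − (-4) · M_23   where M_23 = det([2 0 5; -4 -5 -5; -4 -5 5]) = -100
det = (-1)·(-4)·(-100) = -400

-400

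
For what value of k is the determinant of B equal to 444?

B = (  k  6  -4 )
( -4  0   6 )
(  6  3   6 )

Expanding along the row containing k, det(B) is linear in k: det(B) = (-18)·k + (408).
Set (-18)·k + (408) = 444  ⇒  (-18)·k = 36  ⇒  k = -2.

k = -2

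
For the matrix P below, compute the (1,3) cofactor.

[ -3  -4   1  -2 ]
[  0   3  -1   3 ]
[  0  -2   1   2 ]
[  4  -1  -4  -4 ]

Delete row 1 and column 3; the remaining 3×3 submatrix is [0 3 3; 0 -2 2; 4 -1 -4].
Its determinant is 48.
The cofactor carries sign (−1)^(1+3) = +1, so C_{1,3} = +(48) = 48.

48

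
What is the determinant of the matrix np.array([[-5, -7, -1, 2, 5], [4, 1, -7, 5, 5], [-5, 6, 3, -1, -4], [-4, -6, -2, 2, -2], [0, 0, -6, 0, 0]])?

The determinant is 14256.

Expand along row 5 (it has 4 zeros):
  + (-6) · M_53   where M_53 = det([-5 -7 2 5; 4 1 5 5; -5 6 -1 -4; -4 -6 2 -2]) = -2376
det = (+1)·(-6)·(-2376) = 14256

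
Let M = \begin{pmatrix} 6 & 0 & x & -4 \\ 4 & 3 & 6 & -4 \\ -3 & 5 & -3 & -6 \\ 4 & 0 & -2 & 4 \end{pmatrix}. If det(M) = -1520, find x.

2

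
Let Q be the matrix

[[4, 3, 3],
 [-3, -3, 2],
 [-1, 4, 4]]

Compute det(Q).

|Q| = -95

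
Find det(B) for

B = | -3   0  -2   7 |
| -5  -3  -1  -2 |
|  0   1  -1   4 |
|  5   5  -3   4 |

2

Expand along row 1 (it has 1 zero):
  + (-3) · M_11   where M_11 = det([-3 -1 -2; 1 -1 4; 5 -3 4]) = -44
  + (-2) · M_13   where M_13 = det([-5 -3 -2; 0 1 4; 5 5 4]) = 30
  − (7) · M_14   where M_14 = det([-5 -3 -1; 0 1 -1; 5 5 -3]) = 10
det = (+1)·(-3)·(-44) + (+1)·(-2)·(30) + (-1)·(7)·(10) = 2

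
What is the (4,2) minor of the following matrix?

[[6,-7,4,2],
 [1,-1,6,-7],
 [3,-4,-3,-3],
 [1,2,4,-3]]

-348

Delete row 4 and column 2; the remaining 3×3 submatrix is [6 4 2; 1 6 -7; 3 -3 -3].
Its determinant is -348.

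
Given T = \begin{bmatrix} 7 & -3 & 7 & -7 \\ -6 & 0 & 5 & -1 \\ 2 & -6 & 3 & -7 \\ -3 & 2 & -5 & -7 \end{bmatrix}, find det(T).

Expand along row 2 (it has 1 zero):
  − (-6) · M_21   where M_21 = det([-3 7 -7; -6 3 -7; 2 -5 -7]) = -392
  − (5) · M_23   where M_23 = det([7 -3 -7; 2 -6 -7; -3 2 -7]) = 385
  + (-1) · M_24   where M_24 = det([7 -3 7; 2 -6 3; -3 2 -5]) = 67
det = (-1)·(-6)·(-392) + (-1)·(5)·(385) + (+1)·(-1)·(67) = -4344

|T| = -4344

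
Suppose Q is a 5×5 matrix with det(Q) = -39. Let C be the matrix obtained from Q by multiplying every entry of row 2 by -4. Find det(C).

Scaling one row by -4 multiplies the determinant by -4.
det(C) = (-4)·(-39) = 156

156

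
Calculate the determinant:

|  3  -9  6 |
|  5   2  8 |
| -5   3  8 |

846

Expand along column 1:
  + 3 · |2 8; 3 8| = 3·(16 − 24) = -24
  − 5 · |-9 6; 3 8| = −5·(-72 − 18) = 450
  + (-5) · |-9 6; 2 8| = (-5)·(-72 − 12) = 420
Sum: (-24) + (450) + (420) = 846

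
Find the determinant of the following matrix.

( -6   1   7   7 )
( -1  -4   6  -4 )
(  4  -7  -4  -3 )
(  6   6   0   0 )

Expand along row 4 (it has 2 zeros):
  − (6) · M_41   where M_41 = det([1 7 7; -4 6 -4; -7 -4 -3]) = 484
  + (6) · M_42   where M_42 = det([-6 7 7; -1 6 -4; 4 -4 -3]) = -69
det = (-1)·(6)·(484) + (+1)·(6)·(-69) = -3318

-3318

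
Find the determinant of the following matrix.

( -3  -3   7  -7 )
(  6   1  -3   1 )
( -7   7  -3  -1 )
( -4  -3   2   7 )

Expand along row 1:
  + (-3) · M_11   where M_11 = det([1 -3 1; 7 -3 -1; -3 2 7]) = 124
  − (-3) · M_12   where M_12 = det([6 -3 1; -7 -3 -1; -4 2 7]) = -299
  + (7) · M_13   where M_13 = det([6 1 1; -7 7 -1; -4 -3 7]) = 378
  − (-7) · M_14   where M_14 = det([6 1 -3; -7 7 -3; -4 -3 2]) = -91
det = (+1)·(-3)·(124) + (-1)·(-3)·(-299) + (+1)·(7)·(378) + (-1)·(-7)·(-91) = 740

740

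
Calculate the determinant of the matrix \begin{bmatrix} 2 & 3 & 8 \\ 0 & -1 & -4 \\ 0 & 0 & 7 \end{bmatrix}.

-14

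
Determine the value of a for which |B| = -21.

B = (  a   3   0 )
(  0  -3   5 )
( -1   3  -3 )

1

Expanding along the column containing a, det(B) is linear in a: det(B) = (-6)·a + (-15).
Set (-6)·a + (-15) = -21  ⇒  (-6)·a = -6  ⇒  a = 1.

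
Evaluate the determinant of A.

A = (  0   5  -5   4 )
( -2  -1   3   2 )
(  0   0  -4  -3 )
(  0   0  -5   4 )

-310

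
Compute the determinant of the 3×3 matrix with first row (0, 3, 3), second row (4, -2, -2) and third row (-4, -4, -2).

Expand along column 1:
  − 4 · |3 3; -4 -2| = −4·(-6 − (-12)) = -24
  + (-4) · |3 3; -2 -2| = (-4)·(-6 − (-6)) = 0
Sum: (-24) + (0) = -24

-24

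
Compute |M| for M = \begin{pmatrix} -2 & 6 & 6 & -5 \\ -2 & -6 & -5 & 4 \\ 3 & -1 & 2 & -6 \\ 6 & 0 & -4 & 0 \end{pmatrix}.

Expand along row 4 (it has 2 zeros):
  − (6) · M_41   where M_41 = det([6 6 -5; -6 -5 4; -1 2 -6]) = -23
  − (-4) · M_43   where M_43 = det([-2 6 -5; -2 -6 4; 3 -1 -6]) = -180
det = (-1)·(6)·(-23) + (-1)·(-4)·(-180) = -582

-582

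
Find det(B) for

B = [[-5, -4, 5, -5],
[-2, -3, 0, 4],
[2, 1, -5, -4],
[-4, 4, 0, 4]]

The determinant is -1440.

Expand along column 3 (it has 2 zeros):
  + (5) · M_13   where M_13 = det([-2 -3 4; 2 1 -4; -4 4 4]) = -16
  + (-5) · M_33   where M_33 = det([-5 -4 -5; -2 -3 4; -4 4 4]) = 272
det = (+1)·(5)·(-16) + (+1)·(-5)·(272) = -1440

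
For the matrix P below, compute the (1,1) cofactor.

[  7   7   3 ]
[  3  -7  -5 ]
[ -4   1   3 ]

Delete row 1 and column 1; the remaining 2×2 submatrix is [-7 -5; 1 3].
Its determinant is (-7)·3 − (-5)·1 = -16.
The cofactor carries sign (−1)^(1+1) = +1, so C_{1,1} = +(-16) = -16.

-16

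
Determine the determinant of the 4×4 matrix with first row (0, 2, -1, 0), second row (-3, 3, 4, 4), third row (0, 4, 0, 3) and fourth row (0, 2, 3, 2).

Expand along column 1 (it has 3 zeros):
  − (-3) · M_21   where M_21 = det([2 -1 0; 4 0 3; 2 3 2]) = -16
det = (-1)·(-3)·(-16) = -48

-48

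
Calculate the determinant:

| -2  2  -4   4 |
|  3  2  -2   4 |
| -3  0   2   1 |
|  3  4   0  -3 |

404

Expand along row 3 (it has 1 zero):
  + (-3) · M_31   where M_31 = det([2 -4 4; 2 -2 4; 4 0 -3]) = -44
  + (2) · M_33   where M_33 = det([-2 2 4; 3 2 4; 3 4 -3]) = 110
  − (1) · M_34   where M_34 = det([-2 2 -4; 3 2 -2; 3 4 0]) = -52
det = (+1)·(-3)·(-44) + (+1)·(2)·(110) + (-1)·(1)·(-52) = 404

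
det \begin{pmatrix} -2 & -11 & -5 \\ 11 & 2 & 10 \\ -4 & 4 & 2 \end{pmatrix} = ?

The determinant is 494.

Expand along row 1:
  + (-2) · |2 10; 4 2| = (-2)·(4 − 40) = 72
  − (-11) · |11 10; -4 2| = −(-11)·(22 − (-40)) = 682
  + (-5) · |11 2; -4 4| = (-5)·(44 − (-8)) = -260
Sum: (72) + (682) + (-260) = 494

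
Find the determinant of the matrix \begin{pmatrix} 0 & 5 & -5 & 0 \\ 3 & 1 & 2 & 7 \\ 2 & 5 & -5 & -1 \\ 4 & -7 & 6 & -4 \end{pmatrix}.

The determinant is 25.

Expand along row 1 (it has 2 zeros):
  − (5) · M_12   where M_12 = det([3 2 7; 2 -5 -1; 4 6 -4]) = 310
  + (-5) · M_13   where M_13 = det([3 1 7; 2 5 -1; 4 -7 -4]) = -315
det = (-1)·(5)·(310) + (+1)·(-5)·(-315) = 25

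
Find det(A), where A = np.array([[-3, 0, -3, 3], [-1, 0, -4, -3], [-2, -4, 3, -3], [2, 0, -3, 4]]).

det(A) = 456

Expand along column 2 (it has 3 zeros):
  − (-4) · M_32   where M_32 = det([-3 -3 3; -1 -4 -3; 2 -3 4]) = 114
det = (-1)·(-4)·(114) = 456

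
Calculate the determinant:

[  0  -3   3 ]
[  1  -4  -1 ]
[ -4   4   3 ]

The determinant is -39.

Expand along row 1:
  − (-3) · |1 -1; -4 3| = −(-3)·(3 − 4) = -3
  + 3 · |1 -4; -4 4| = 3·(4 − 16) = -36
Sum: (-3) + (-36) = -39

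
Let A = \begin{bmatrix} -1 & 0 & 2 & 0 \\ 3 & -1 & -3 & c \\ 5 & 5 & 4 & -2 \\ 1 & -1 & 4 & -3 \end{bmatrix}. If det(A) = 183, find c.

Expanding along the column containing c, det(A) is linear in c: det(A) = (-44)·c + (-81).
Set (-44)·c + (-81) = 183  ⇒  (-44)·c = 264  ⇒  c = -6.

c = -6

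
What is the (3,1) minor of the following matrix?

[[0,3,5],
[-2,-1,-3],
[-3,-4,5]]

-4

Delete row 3 and column 1; the remaining 2×2 submatrix is [3 5; -1 -3].
Its determinant is 3·(-3) − 5·(-1) = -4.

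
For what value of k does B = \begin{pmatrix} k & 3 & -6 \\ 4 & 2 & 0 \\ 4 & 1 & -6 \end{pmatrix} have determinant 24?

Expanding along the row containing k, det(B) is linear in k: det(B) = (-12)·k + (96).
Set (-12)·k + (96) = 24  ⇒  (-12)·k = -72  ⇒  k = 6.

6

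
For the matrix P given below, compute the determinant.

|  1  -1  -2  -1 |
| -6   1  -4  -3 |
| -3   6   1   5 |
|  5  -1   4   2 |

Expand along row 1:
  + (1) · M_11   where M_11 = det([1 -4 -3; 6 1 5; -1 4 2]) = -25
  − (-1) · M_12   where M_12 = det([-6 -4 -3; -3 1 5; 5 4 2]) = 35
  + (-2) · M_13   where M_13 = det([-6 1 -3; -3 6 5; 5 -1 2]) = 10
  − (-1) · M_14   where M_14 = det([-6 1 -4; -3 6 1; 5 -1 4]) = -25
det = (+1)·(1)·(-25) + (-1)·(-1)·(35) + (+1)·(-2)·(10) + (-1)·(-1)·(-25) = -35

The determinant is -35.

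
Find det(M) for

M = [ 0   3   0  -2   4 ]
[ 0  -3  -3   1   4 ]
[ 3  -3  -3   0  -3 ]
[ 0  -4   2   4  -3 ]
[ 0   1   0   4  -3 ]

det(M) = 1044

Expand along column 1 (it has 4 zeros):
  + (3) · M_31   where M_31 = det([3 0 -2 4; -3 -3 1 4; -4 2 4 -3; 1 0 4 -3]) = 348
det = (+1)·(3)·(348) = 1044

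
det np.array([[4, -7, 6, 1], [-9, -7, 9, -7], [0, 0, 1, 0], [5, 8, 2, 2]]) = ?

250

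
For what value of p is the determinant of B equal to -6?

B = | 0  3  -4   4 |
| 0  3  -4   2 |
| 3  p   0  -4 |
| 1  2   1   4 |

Expanding along the row containing p, det(B) is linear in p: det(B) = (-8)·p + (66).
Set (-8)·p + (66) = -6  ⇒  (-8)·p = -72  ⇒  p = 9.

p = 9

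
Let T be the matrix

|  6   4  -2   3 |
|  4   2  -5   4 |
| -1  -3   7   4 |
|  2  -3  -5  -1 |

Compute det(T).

|T| = 975

Expand along row 1:
  + (6) · M_11   where M_11 = det([2 -5 4; -3 7 4; -3 -5 -1]) = 245
  − (4) · M_12   where M_12 = det([4 -5 4; -1 7 4; 2 -5 -1]) = -19
  + (-2) · M_13   where M_13 = det([4 2 4; -1 -3 4; 2 -3 -1]) = 110
  − (3) · M_14   where M_14 = det([4 2 -5; -1 -3 7; 2 -3 -5]) = 117
det = (+1)·(6)·(245) + (-1)·(4)·(-19) + (+1)·(-2)·(110) + (-1)·(3)·(117) = 975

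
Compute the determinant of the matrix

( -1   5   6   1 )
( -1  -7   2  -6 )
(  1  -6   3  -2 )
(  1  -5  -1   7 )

921

Expand along row 1:
  + (-1) · M_11   where M_11 = det([-7 2 -6; -6 3 -2; -5 -1 7]) = -155
  − (5) · M_12   where M_12 = det([-1 2 -6; 1 3 -2; 1 -1 7]) = -13
  + (6) · M_13   where M_13 = det([-1 -7 -6; 1 -6 -2; 1 -5 7]) = 109
  − (1) · M_14   where M_14 = det([-1 -7 2; 1 -6 3; 1 -5 -1]) = -47
det = (+1)·(-1)·(-155) + (-1)·(5)·(-13) + (+1)·(6)·(109) + (-1)·(1)·(-47) = 921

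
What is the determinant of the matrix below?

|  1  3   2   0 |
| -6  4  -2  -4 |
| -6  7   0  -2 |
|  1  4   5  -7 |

Expand along row 1 (it has 1 zero):
  + (1) · M_11   where M_11 = det([4 -2 -4; 7 0 -2; 4 5 -7]) = -182
  − (3) · M_12   where M_12 = det([-6 -2 -4; -6 0 -2; 1 5 -7]) = 148
  + (2) · M_13   where M_13 = det([-6 4 -4; -6 7 -2; 1 4 -7]) = 194
det = (+1)·(1)·(-182) + (-1)·(3)·(148) + (+1)·(2)·(194) = -238

-238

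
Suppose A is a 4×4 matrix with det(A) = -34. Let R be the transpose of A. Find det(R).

The determinant is -34.

det(Aᵀ) = det(A).
det(R) = (1)·(-34) = -34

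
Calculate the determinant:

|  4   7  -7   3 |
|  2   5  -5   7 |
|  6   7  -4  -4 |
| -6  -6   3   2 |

-102

Expand along row 1:
  + (4) · M_11   where M_11 = det([5 -5 7; 7 -4 -4; -6 3 2]) = -51
  − (7) · M_12   where M_12 = det([2 -5 7; 6 -4 -4; -6 3 2]) = -94
  + (-7) · M_13   where M_13 = det([2 5 7; 6 7 -4; -6 -6 2]) = 82
  − (3) · M_14   where M_14 = det([2 5 -5; 6 7 -4; -6 -6 3]) = -6
det = (+1)·(4)·(-51) + (-1)·(7)·(-94) + (+1)·(-7)·(82) + (-1)·(3)·(-6) = -102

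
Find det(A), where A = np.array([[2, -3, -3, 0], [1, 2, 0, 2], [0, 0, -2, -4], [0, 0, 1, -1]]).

|A| = 42

A is block upper-triangular with a 2×2 block and a 2×2 block on the diagonal, so its determinant equals the product of the determinants of the diagonal blocks.
det of the 2×2 block = 7
det of the 2×2 block = 6
det = (7)·(6) = 42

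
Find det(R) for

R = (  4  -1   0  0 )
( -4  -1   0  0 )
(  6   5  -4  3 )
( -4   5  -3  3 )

24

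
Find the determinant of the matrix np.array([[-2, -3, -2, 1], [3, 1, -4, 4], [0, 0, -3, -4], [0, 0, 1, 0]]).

28

The matrix is block upper-triangular with a 2×2 block and a 2×2 block on the diagonal, so its determinant equals the product of the determinants of the diagonal blocks.
det of the 2×2 block = 7
det of the 2×2 block = 4
det = (7)·(4) = 28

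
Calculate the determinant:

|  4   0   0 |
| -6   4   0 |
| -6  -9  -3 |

-48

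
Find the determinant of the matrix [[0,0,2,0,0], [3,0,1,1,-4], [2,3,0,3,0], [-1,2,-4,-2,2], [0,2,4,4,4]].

-80

Expand along row 1 (it has 4 zeros):
  + (2) · M_13   where M_13 = det([3 0 1 -4; 2 3 3 0; -1 2 -2 2; 0 2 4 4]) = -40
det = (+1)·(2)·(-40) = -80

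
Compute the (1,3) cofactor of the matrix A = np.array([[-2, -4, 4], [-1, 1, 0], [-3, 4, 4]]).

Delete row 1 and column 3; the remaining 2×2 submatrix is [-1 1; -3 4].
Its determinant is (-1)·4 − 1·(-3) = -1.
The cofactor carries sign (−1)^(1+3) = +1, so C_{1,3} = +(-1) = -1.

-1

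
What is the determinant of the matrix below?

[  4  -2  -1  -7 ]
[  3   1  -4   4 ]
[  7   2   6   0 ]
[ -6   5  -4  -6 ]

The determinant is -3796.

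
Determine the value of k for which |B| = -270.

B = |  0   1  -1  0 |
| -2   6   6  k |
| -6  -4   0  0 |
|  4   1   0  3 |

k = 3

Expanding along the column containing k, det(B) is linear in k: det(B) = (-10)·k + (-240).
Set (-10)·k + (-240) = -270  ⇒  (-10)·k = -30  ⇒  k = 3.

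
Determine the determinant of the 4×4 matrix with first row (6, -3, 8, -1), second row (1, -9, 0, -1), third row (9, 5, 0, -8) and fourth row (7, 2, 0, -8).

-1208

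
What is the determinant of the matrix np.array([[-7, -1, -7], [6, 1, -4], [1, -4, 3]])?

Expand along column 1:
  + (-7) · |1 -4; -4 3| = (-7)·(3 − 16) = 91
  − 6 · |-1 -7; -4 3| = −6·(-3 − 28) = 186
  + 1 · |-1 -7; 1 -4| = 1·(4 − (-7)) = 11
Sum: (91) + (186) + (11) = 288

The determinant is 288.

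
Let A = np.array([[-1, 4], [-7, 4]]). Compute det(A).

det(A) = (-1)·4 − 4·(-7) = -4 − (-28) = 24

The determinant is 24.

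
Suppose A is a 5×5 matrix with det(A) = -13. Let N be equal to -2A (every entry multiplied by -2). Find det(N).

det(N) = 416

For a 5×5 matrix, det(-2A) = (-2)^5·det(A) = -32·det(A).
det(N) = (-32)·(-13) = 416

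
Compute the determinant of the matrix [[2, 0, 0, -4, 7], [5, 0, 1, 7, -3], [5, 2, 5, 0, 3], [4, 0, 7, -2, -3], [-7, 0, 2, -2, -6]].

1594

Expand along column 2 (it has 4 zeros):
  − (2) · M_32   where M_32 = det([2 0 -4 7; 5 1 7 -3; 4 7 -2 -3; -7 2 -2 -6]) = -797
det = (-1)·(2)·(-797) = 1594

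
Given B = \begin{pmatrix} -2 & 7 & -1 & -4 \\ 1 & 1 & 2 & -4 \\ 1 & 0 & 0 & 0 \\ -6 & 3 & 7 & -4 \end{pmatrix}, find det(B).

Expand along row 3 (it has 3 zeros):
  + (1) · M_31   where M_31 = det([7 -1 -4; 1 2 -4; 3 7 -4]) = 144
det = (+1)·(1)·(144) = 144

|B| = 144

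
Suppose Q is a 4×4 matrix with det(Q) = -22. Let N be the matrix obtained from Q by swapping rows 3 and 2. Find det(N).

22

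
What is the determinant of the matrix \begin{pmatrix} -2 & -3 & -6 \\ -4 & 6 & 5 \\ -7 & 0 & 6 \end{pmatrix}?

-291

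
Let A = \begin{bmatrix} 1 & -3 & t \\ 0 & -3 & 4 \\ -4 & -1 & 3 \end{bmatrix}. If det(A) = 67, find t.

t = -2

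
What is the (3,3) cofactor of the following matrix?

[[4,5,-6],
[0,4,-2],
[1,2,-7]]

Delete row 3 and column 3; the remaining 2×2 submatrix is [4 5; 0 4].
Its determinant is 4·4 − 5·0 = 16.
The cofactor carries sign (−1)^(3+3) = +1, so C_{3,3} = +(16) = 16.

The cofactor is 16.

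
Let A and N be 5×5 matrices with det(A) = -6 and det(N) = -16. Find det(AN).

det(AN) = det(A)·det(N) = (-6)·(-16) = 96

det(AN) = 96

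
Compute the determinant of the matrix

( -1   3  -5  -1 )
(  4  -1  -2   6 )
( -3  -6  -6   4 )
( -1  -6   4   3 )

339

Expand along row 1:
  + (-1) · M_11   where M_11 = det([-1 -2 6; -6 -6 4; -6 4 3]) = -314
  − (3) · M_12   where M_12 = det([4 -2 6; -3 -6 4; -1 4 3]) = -254
  + (-5) · M_13   where M_13 = det([4 -1 6; -3 -6 4; -1 -6 3]) = 91
  − (-1) · M_14   where M_14 = det([4 -1 -2; -3 -6 -6; -1 -6 4]) = -282
det = (+1)·(-1)·(-314) + (-1)·(3)·(-254) + (+1)·(-5)·(91) + (-1)·(-1)·(-282) = 339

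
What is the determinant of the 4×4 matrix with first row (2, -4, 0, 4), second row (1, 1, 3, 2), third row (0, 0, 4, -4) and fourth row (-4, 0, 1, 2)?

Expand along row 3 (it has 2 zeros):
  + (4) · M_33   where M_33 = det([2 -4 4; 1 1 2; -4 0 2]) = 60
  − (-4) · M_34   where M_34 = det([2 -4 0; 1 1 3; -4 0 1]) = 54
det = (+1)·(4)·(60) + (-1)·(-4)·(54) = 456

The determinant is 456.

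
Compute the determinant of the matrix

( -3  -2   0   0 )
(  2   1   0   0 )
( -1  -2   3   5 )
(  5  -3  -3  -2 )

9

The matrix is block lower-triangular with a 2×2 block and a 2×2 block on the diagonal, so its determinant equals the product of the determinants of the diagonal blocks.
det of the 2×2 block = 1
det of the 2×2 block = 9
det = (1)·(9) = 9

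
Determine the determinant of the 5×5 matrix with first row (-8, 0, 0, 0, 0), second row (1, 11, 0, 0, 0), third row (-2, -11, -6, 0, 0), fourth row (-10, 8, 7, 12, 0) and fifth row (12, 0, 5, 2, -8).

The matrix is lower triangular, so the determinant is the product of the diagonal entries:
det = (-8) · (11) · (-6) · (12) · (-8) = -50688

The determinant is -50688.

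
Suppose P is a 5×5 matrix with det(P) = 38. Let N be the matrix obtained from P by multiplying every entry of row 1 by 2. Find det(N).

Scaling one row by 2 multiplies the determinant by 2.
det(N) = (2)·(38) = 76

det(N) = 76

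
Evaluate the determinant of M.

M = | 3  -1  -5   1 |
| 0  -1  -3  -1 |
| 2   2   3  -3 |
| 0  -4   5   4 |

-283

Expand along column 1 (it has 2 zeros):
  + (3) · M_11   where M_11 = det([-1 -3 -1; 2 3 -3; -4 5 4]) = -61
  + (2) · M_31   where M_31 = det([-1 -5 1; -1 -3 -1; -4 5 4]) = -50
det = (+1)·(3)·(-61) + (+1)·(2)·(-50) = -283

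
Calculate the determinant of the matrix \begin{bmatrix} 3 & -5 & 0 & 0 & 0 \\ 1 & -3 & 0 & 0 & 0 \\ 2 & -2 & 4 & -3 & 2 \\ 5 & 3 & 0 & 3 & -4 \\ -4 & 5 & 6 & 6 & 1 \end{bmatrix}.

The matrix is block lower-triangular with a 2×2 block and a 3×3 block on the diagonal, so its determinant equals the product of the determinants of the diagonal blocks.
det of the 2×2 block = -4
det of the 3×3 block = 144
det = (-4)·(144) = -576

-576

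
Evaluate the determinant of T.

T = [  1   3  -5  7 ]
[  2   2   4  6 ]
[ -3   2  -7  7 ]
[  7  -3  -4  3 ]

-1404

Expand along row 1:
  + (1) · M_11   where M_11 = det([2 4 6; 2 -7 7; -3 -4 3]) = -268
  − (3) · M_12   where M_12 = det([2 4 6; -3 -7 7; 7 -4 3]) = 612
  + (-5) · M_13   where M_13 = det([2 2 6; -3 2 7; 7 -3 3]) = 140
  − (7) · M_14   where M_14 = det([2 2 4; -3 2 -7; 7 -3 -4]) = -200
det = (+1)·(1)·(-268) + (-1)·(3)·(612) + (+1)·(-5)·(140) + (-1)·(7)·(-200) = -1404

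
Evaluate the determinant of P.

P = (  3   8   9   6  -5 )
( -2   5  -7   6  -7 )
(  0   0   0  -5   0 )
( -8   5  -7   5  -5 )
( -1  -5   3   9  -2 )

det(P) = -25340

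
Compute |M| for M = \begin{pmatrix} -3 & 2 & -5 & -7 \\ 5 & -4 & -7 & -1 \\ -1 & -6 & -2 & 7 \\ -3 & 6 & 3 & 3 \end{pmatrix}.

Expand along row 1:
  + (-3) · M_11   where M_11 = det([-4 -7 -1; -6 -2 7; 6 3 3]) = -306
  − (2) · M_12   where M_12 = det([5 -7 -1; -1 -2 7; -3 3 3]) = 0
  + (-5) · M_13   where M_13 = det([5 -4 -1; -1 -6 7; -3 6 3]) = -204
  − (-7) · M_14   where M_14 = det([5 -4 -7; -1 -6 -2; -3 6 3]) = 102
det = (+1)·(-3)·(-306) + (-1)·(2)·(0) + (+1)·(-5)·(-204) + (-1)·(-7)·(102) = 2652

2652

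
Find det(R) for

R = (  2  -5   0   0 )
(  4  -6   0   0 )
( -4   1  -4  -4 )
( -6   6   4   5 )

R is block lower-triangular with a 2×2 block and a 2×2 block on the diagonal, so its determinant equals the product of the determinants of the diagonal blocks.
det of the 2×2 block = 8
det of the 2×2 block = -4
det = (8)·(-4) = -32

-32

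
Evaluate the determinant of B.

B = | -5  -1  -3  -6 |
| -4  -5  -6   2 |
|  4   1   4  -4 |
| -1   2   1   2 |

152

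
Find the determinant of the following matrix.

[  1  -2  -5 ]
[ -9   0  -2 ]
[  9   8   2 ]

The determinant is 376.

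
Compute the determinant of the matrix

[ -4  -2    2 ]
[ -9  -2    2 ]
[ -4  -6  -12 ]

180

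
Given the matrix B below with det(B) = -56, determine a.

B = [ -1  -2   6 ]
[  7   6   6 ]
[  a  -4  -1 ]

Expanding along the row containing a, det(B) is linear in a: det(B) = (-48)·a + (-200).
Set (-48)·a + (-200) = -56  ⇒  (-48)·a = 144  ⇒  a = -3.

-3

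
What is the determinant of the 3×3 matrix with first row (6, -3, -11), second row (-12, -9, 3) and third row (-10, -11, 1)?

Expand along column 1:
  + 6 · |-9 3; -11 1| = 6·(-9 − (-33)) = 144
  − (-12) · |-3 -11; -11 1| = −(-12)·(-3 − 121) = -1488
  + (-10) · |-3 -11; -9 3| = (-10)·(-9 − 99) = 1080
Sum: (144) + (-1488) + (1080) = -264

-264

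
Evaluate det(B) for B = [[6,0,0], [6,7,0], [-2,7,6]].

252

B is lower triangular, so det(B) is the product of the diagonal entries:
det = (6) · (7) · (6) = 252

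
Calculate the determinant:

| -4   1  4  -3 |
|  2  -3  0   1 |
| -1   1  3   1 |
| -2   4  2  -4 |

-128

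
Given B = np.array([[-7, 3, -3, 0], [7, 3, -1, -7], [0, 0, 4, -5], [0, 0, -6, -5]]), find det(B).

B is block upper-triangular with a 2×2 block and a 2×2 block on the diagonal, so its determinant equals the product of the determinants of the diagonal blocks.
det of the 2×2 block = -42
det of the 2×2 block = -50
det = (-42)·(-50) = 2100

The determinant is 2100.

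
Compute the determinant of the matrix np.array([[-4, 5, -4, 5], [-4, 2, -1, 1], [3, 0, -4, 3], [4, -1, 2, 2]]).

-107

Expand along row 3 (it has 1 zero):
  + (3) · M_31   where M_31 = det([5 -4 5; 2 -1 1; -1 2 2]) = 15
  + (-4) · M_33   where M_33 = det([-4 5 5; -4 2 1; 4 -1 2]) = 20
  − (3) · M_34   where M_34 = det([-4 5 -4; -4 2 -1; 4 -1 2]) = 24
det = (+1)·(3)·(15) + (+1)·(-4)·(20) + (-1)·(3)·(24) = -107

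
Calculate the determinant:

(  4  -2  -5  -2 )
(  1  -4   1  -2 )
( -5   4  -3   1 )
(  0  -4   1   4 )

710

Expand along row 4 (it has 1 zero):
  + (-4) · M_42   where M_42 = det([4 -5 -2; 1 1 -2; -5 -3 1]) = -69
  − (1) · M_43   where M_43 = det([4 -2 -2; 1 -4 -2; -5 4 1]) = 30
  + (4) · M_44   where M_44 = det([4 -2 -5; 1 -4 1; -5 4 -3]) = 116
det = (+1)·(-4)·(-69) + (-1)·(1)·(30) + (+1)·(4)·(116) = 710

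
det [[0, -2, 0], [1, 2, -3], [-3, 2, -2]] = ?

-22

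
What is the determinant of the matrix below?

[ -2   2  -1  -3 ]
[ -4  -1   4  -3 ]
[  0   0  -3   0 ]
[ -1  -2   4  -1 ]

Expand along row 3 (it has 3 zeros):
  + (-3) · M_33   where M_33 = det([-2 2 -3; -4 -1 -3; -1 -2 -1]) = -13
det = (+1)·(-3)·(-13) = 39

The determinant is 39.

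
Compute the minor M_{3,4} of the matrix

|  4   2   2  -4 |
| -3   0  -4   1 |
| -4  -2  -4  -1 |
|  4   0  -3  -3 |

The minor is -50.

Delete row 3 and column 4; the remaining 3×3 submatrix is [4 2 2; -3 0 -4; 4 0 -3].
Its determinant is -50.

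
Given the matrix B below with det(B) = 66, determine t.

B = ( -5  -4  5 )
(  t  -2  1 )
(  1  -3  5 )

5

Expanding along the column containing t, det(B) is linear in t: det(B) = (5)·t + (41).
Set (5)·t + (41) = 66  ⇒  (5)·t = 25  ⇒  t = 5.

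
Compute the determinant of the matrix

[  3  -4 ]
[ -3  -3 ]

det = 3·(-3) − (-4)·(-3) = -9 − 12 = -21

-21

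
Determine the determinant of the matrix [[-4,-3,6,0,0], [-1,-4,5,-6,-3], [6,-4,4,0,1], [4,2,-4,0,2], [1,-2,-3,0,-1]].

Expand along column 4 (it has 4 zeros):
  + (-6) · M_24   where M_24 = det([-4 -3 6 0; 6 -4 4 1; 4 2 -4 2; 1 -2 -3 -1]) = 344
det = (+1)·(-6)·(344) = -2064

The determinant is -2064.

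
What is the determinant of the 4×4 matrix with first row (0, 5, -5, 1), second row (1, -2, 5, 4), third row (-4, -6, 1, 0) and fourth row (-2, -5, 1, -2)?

The determinant is -85.

Expand along row 1 (it has 1 zero):
  − (5) · M_12   where M_12 = det([1 5 4; -4 1 0; -2 1 -2]) = -50
  + (-5) · M_13   where M_13 = det([1 -2 4; -4 -6 0; -2 -5 -2]) = 60
  − (1) · M_14   where M_14 = det([1 -2 5; -4 -6 1; -2 -5 1]) = 35
det = (-1)·(5)·(-50) + (+1)·(-5)·(60) + (-1)·(1)·(35) = -85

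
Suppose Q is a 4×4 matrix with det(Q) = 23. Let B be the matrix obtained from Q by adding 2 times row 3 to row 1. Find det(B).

The determinant is 23.

Adding a multiple of one row to another leaves the determinant unchanged.
det(B) = (1)·(23) = 23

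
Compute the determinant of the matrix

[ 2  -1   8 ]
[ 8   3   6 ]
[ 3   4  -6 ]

The determinant is 34.

Expand along column 1:
  + 2 · |3 6; 4 -6| = 2·(-18 − 24) = -84
  − 8 · |-1 8; 4 -6| = −8·(6 − 32) = 208
  + 3 · |-1 8; 3 6| = 3·(-6 − 24) = -90
Sum: (-84) + (208) + (-90) = 34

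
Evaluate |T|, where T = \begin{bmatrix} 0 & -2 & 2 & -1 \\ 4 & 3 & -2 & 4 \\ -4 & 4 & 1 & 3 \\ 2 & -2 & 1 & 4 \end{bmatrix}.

Expand along row 1 (it has 1 zero):
  − (-2) · M_12   where M_12 = det([4 -2 4; -4 1 3; 2 1 4]) = -64
  + (2) · M_13   where M_13 = det([4 3 4; -4 4 3; 2 -2 4]) = 154
  − (-1) · M_14   where M_14 = det([4 3 -2; -4 4 1; 2 -2 1]) = 42
det = (-1)·(-2)·(-64) + (+1)·(2)·(154) + (-1)·(-1)·(42) = 222

222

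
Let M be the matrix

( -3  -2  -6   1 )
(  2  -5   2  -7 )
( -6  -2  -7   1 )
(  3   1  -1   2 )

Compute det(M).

|M| = -49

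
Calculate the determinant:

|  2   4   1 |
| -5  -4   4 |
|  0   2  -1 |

Expand along row 3:
  − 2 · |2 1; -5 4| = −2·(8 − (-5)) = -26
  + (-1) · |2 4; -5 -4| = (-1)·(-8 − (-20)) = -12
Sum: (-26) + (-12) = -38

-38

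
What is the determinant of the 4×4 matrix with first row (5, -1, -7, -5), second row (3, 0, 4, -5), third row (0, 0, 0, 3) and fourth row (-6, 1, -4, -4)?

Expand along row 3 (it has 3 zeros):
  − (3) · M_34   where M_34 = det([5 -1 -7; 3 0 4; -6 1 -4]) = -29
det = (-1)·(3)·(-29) = 87

The determinant is 87.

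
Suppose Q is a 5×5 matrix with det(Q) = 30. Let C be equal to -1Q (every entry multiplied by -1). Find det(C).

For a 5×5 matrix, det(-1Q) = (-1)^5·det(Q) = -1·det(Q).
det(C) = (-1)·(30) = -30

det(C) = -30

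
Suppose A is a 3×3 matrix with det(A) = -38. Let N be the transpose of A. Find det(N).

|N| = -38

det(Aᵀ) = det(A).
det(N) = (1)·(-38) = -38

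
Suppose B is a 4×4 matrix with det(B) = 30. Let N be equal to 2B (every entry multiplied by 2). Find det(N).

The determinant is 480.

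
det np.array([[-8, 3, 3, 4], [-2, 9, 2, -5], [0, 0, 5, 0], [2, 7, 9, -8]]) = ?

Expand along row 3 (it has 3 zeros):
  + (5) · M_33   where M_33 = det([-8 3 4; -2 9 -5; 2 7 -8]) = 90
det = (+1)·(5)·(90) = 450

450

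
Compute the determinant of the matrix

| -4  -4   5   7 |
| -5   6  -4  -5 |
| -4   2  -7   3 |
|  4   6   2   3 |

The determinant is 4890.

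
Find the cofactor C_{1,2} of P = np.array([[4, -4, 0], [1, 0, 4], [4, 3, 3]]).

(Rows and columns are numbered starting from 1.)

Delete row 1 and column 2; the remaining 2×2 submatrix is [1 4; 4 3].
Its determinant is 1·3 − 4·4 = -13.
The cofactor carries sign (−1)^(1+2) = −1, so C_{1,2} = −(-13) = 13.

The cofactor is 13.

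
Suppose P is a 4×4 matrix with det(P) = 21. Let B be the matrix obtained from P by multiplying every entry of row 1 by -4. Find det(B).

Scaling one row by -4 multiplies the determinant by -4.
det(B) = (-4)·(21) = -84

det(B) = -84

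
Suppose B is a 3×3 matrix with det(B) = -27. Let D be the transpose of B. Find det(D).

-27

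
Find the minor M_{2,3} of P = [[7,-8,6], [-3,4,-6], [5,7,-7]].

89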